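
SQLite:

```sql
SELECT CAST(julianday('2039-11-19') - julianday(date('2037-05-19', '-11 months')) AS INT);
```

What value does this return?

Adding -11 months to 2037-05-19 gives 2036-06-19.
11 days remain in June 2036 after the 19th (30 − 19).
Full months from July 2036 through October 2039 contribute their day counts.
Then 19 days into November 2039.
Total: 11 + 31 + 31 + 30 + 31 + 30 + 31 + 31 + 28 + 31 + 30 + 31 + 30 + 31 + 31 + 30 + 31 + 30 + 31 + 31 + 28 + 31 + 30 + 31 + 30 + 31 + 31 + 30 + 31 + 30 + 31 + 31 + 28 + 31 + 30 + 31 + 30 + 31 + 31 + 30 + 31 + 19 = 1248.

1248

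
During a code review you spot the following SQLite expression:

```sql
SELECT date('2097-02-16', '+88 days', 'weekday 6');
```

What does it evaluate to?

Applying '+88 days' to 2097-02-16: counting 88 days forward gives 2097-05-15.
`weekday 6` advances to the next Saturday; 2097-05-15 is a Wednesday, so it moves forward to 2097-05-18.

2097-05-18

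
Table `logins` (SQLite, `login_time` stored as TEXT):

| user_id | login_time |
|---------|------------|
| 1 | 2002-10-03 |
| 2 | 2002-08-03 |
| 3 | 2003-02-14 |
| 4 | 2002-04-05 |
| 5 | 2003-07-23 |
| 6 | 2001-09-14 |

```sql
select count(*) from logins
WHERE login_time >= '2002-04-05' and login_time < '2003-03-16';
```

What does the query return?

Rows in [2002-04-05, 2003-03-16): 2002-10-03, 2002-08-03, 2003-02-14, 2002-04-05 → 4 rows.

4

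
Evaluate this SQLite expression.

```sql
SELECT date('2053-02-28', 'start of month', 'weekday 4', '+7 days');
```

`start of month` rewinds 2053-02-28 to 2053-02-01.
`weekday 4` advances to the next Thursday; 2053-02-01 is a Saturday, so it moves forward to 2053-02-06.
Advancing 7 more days within February lands on 2053-02-13.

2053-02-13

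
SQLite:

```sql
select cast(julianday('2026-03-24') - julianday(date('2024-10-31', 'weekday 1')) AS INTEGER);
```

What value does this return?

`weekday 1` advances to the next Monday; 2024-10-31 is a Thursday, so it moves forward to 2024-11-04.
26 days remain in November 2024 after the 4th (30 − 4).
Full months from December 2024 through February 2026 contribute their day counts.
Then 24 days into March 2026.
Total: 26 + 31 + 31 + 28 + 31 + 30 + 31 + 30 + 31 + 31 + 30 + 31 + 30 + 31 + 31 + 28 + 24 = 505.

505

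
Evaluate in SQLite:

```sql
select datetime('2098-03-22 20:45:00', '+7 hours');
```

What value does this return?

+7 hours from 2098-03-22 20:45:00 is 2098-03-23 03:45:00 (crosses midnight).

2098-03-23 03:45:00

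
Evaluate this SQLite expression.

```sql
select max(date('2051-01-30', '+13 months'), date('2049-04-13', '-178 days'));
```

date('2051-01-30', '+13 months') → 2052-03-01.
date('2049-04-13', '-178 days') → 2048-10-17.
Later of the two is 2052-03-01.

2052-03-01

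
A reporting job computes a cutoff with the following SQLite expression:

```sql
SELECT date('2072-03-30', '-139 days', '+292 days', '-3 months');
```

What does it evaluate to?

Applying '-139 days' to 2072-03-30: counting 139 days back gives 2071-11-12.
Applying '+292 days' to 2071-11-12: counting 292 days forward gives 2072-08-30.
Adding -3 months to 2072-08-30 gives 2072-05-30.

2072-05-30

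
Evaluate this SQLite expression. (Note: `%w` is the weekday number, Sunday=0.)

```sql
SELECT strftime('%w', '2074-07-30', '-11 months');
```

First apply '-11 months': 2074-07-30 → 2073-08-30.
2073-08-30 is a Wednesday; with Sunday=0 that is 3.

3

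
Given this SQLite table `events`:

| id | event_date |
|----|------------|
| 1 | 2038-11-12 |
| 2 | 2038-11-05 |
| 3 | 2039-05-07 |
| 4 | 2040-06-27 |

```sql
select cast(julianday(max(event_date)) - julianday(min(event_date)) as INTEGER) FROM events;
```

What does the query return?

600

MIN = 2038-11-05, MAX = 2040-06-27.
25 days remain in November 2038 after the 5th (30 − 5).
Full months from December 2038 through May 2040 contribute their day counts.
Then 27 days into June 2040.
Total: 25 + 31 + 31 + 28 + 31 + 30 + 31 + 30 + 31 + 31 + 30 + 31 + 30 + 31 + 31 + 29 + 31 + 30 + 31 + 27 = 600.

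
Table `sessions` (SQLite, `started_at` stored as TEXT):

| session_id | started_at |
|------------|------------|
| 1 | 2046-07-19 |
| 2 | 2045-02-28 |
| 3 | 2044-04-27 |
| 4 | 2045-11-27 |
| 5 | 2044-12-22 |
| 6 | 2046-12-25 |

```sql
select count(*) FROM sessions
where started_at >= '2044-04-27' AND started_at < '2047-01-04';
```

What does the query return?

Rows in [2044-04-27, 2047-01-04): 2046-07-19, 2045-02-28, 2044-04-27, 2045-11-27, 2044-12-22, 2046-12-25 → 6 rows.

6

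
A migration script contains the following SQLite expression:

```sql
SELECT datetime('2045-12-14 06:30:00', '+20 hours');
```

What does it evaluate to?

2045-12-15 02:30:00

+20 hours from 2045-12-14 06:30:00 is 2045-12-15 02:30:00 (crosses midnight).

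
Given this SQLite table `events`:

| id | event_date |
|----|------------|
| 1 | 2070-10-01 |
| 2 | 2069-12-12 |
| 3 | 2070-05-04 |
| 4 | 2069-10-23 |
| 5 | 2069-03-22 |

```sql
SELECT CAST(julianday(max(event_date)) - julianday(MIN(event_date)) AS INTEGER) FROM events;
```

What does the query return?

558

MIN = 2069-03-22, MAX = 2070-10-01.
9 days remain in March 2069 after the 22nd (31 − 22).
Full months from April 2069 through September 2070 contribute their day counts.
Then 1 day into October 2070.
Total: 9 + 30 + 31 + 30 + 31 + 31 + 30 + 31 + 30 + 31 + 31 + 28 + 31 + 30 + 31 + 30 + 31 + 31 + 30 + 1 = 558.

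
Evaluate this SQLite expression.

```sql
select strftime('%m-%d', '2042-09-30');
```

09-30

`%m-%d` extracts the month-day: 09-30.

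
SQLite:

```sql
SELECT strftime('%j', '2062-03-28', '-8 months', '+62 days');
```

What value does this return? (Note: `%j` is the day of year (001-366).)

First apply '-8 months', '+62 days': 2062-03-28 → 2061-09-28.
Day-of-year for 2061-09-28: days since 2061-01-01 inclusive = 271, zero-padded to 271.

271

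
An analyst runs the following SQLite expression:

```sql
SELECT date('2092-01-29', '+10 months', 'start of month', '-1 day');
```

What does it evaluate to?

Adding +10 months to 2092-01-29 gives 2092-11-29.
`start of month` rewinds 2092-11-29 to 2092-11-01.
Going back 1 day from 2092-11-01 reaches 2092-10-31 (last day of October, 31 days).

2092-10-31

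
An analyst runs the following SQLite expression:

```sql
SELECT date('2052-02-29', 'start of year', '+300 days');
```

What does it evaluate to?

`start of year` rewinds 2052-02-29 to 2052-01-01.
Applying '+300 days' to 2052-01-01: counting 300 days forward gives 2052-10-27.

2052-10-27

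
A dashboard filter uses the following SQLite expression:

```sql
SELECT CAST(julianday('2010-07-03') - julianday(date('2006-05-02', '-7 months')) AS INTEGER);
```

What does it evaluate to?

Adding -7 months to 2006-05-02 gives 2005-10-02.
29 days remain in October 2005 after the 2nd (31 − 2).
Full months from November 2005 through June 2010 contribute their day counts.
Then 3 days into July 2010.
Total: 29 + 30 + 31 + 31 + 28 + 31 + 30 + 31 + 30 + 31 + 31 + 30 + 31 + 30 + 31 + 31 + 28 + 31 + 30 + 31 + 30 + 31 + 31 + 30 + 31 + 30 + 31 + 31 + 29 + 31 + 30 + 31 + 30 + 31 + 31 + 30 + 31 + 30 + 31 + 31 + 28 + 31 + 30 + 31 + 30 + 31 + 31 + 30 + 31 + 30 + 31 + 31 + 28 + 31 + 30 + 31 + 30 + 3 = 1735.

1735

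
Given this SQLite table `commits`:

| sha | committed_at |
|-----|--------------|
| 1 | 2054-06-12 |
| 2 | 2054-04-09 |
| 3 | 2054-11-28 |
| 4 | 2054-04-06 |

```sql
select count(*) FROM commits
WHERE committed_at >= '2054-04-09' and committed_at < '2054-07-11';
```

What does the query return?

Rows in [2054-04-09, 2054-07-11): 2054-06-12, 2054-04-09 → 2 rows.

2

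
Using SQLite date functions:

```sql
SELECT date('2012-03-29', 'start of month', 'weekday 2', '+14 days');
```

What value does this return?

2012-03-20

`start of month` rewinds 2012-03-29 to 2012-03-01.
`weekday 2` advances to the next Tuesday; 2012-03-01 is a Thursday, so it moves forward to 2012-03-06.
Advancing 14 more days within March lands on 2012-03-20.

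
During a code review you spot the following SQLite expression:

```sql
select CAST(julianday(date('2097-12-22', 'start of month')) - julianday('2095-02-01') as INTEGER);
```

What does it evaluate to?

`start of month` rewinds 2097-12-22 to 2097-12-01.
27 days remain in February 2095 after the 1st (28 − 1).
Full months from March 2095 through November 2097 contribute their day counts.
Then 1 day into December 2097.
Total: 27 + 31 + 30 + 31 + 30 + 31 + 31 + 30 + 31 + 30 + 31 + 31 + 29 + 31 + 30 + 31 + 30 + 31 + 31 + 30 + 31 + 30 + 31 + 31 + 28 + 31 + 30 + 31 + 30 + 31 + 31 + 30 + 31 + 30 + 1 = 1034.

1034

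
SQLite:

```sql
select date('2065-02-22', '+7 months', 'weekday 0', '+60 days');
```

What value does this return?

Adding +7 months to 2065-02-22 gives 2065-09-22.
`weekday 0` advances to the next Sunday; 2065-09-22 is a Tuesday, so it moves forward to 2065-09-27.
Applying '+60 days' to 2065-09-27: counting 60 days forward gives 2065-11-26.

2065-11-26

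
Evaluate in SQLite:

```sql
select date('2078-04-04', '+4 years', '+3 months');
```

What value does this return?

Adding +4 years to 2078-04-04 gives 2082-04-04.
Adding +3 months to 2082-04-04 gives 2082-07-04.

2082-07-04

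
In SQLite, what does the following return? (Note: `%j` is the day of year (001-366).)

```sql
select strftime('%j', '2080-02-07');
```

Day-of-year for 2080-02-07: days since 2080-01-01 inclusive = 38, zero-padded to 038.

038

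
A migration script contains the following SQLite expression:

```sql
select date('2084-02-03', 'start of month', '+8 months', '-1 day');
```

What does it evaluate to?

2084-09-30

`start of month` rewinds 2084-02-03 to 2084-02-01.
Adding +8 months to 2084-02-01 gives 2084-10-01.
Going back 1 day from 2084-10-01 reaches 2084-09-30 (last day of September, 30 days).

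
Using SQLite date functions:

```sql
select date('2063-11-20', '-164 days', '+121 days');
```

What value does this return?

2063-10-08

Applying '-164 days' to 2063-11-20: counting 164 days back gives 2063-06-09.
Applying '+121 days' to 2063-06-09: counting 121 days forward gives 2063-10-08.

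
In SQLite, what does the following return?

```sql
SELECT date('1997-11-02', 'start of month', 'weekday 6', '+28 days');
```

`start of month` rewinds 1997-11-02 to 1997-11-01.
`weekday 6` advances to the next Saturday; 1997-11-01 is already a Saturday, so it stays at 1997-11-01.
Advancing 28 more days within November lands on 1997-11-29.

1997-11-29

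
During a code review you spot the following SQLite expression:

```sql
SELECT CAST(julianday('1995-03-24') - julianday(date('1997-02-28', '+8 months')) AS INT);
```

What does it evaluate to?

-949

Adding +8 months to 1997-02-28 gives 1997-10-28.
7 days remain in March 1995 after the 24th (31 − 24).
Full months from April 1995 through September 1997 contribute their day counts.
Then 28 days into October 1997.
Total: 7 + 30 + 31 + 30 + 31 + 31 + 30 + 31 + 30 + 31 + 31 + 29 + 31 + 30 + 31 + 30 + 31 + 31 + 30 + 31 + 30 + 31 + 31 + 28 + 31 + 30 + 31 + 30 + 31 + 31 + 30 + 28 = 949.
The subtraction is earlier − later, so the result is −949 → -949.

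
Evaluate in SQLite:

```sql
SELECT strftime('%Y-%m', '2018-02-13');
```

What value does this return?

`%Y-%m` extracts the year-month: 2018-02.

2018-02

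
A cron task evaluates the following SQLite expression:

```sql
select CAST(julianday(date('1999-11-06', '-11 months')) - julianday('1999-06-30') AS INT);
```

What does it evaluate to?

Adding -11 months to 1999-11-06 gives 1998-12-06.
25 days remain in December 1998 after the 6th (31 − 6).
January 1999: 31 days.
February 1999: 28 days.
March 1999: 31 days.
April 1999: 30 days.
May 1999: 31 days.
Then 30 days into June 1999.
Total: 25 + 31 + 28 + 31 + 30 + 31 + 30 = 206.
The subtraction is earlier − later, so the result is −206 → -206.

-206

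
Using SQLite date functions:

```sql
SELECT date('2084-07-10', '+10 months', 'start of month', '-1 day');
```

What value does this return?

Adding +10 months to 2084-07-10 gives 2085-05-10.
`start of month` rewinds 2085-05-10 to 2085-05-01.
Going back 1 day from 2085-05-01 reaches 2085-04-30 (last day of April, 30 days).

2085-04-30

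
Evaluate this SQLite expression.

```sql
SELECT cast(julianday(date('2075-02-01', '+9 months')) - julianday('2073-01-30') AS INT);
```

Adding +9 months to 2075-02-01 gives 2075-11-01.
1 day remains in January 2073 after the 30th (31 − 30).
Full months from February 2073 through October 2075 contribute their day counts.
Then 1 day into November 2075.
Total: 1 + 28 + 31 + 30 + 31 + 30 + 31 + 31 + 30 + 31 + 30 + 31 + 31 + 28 + 31 + 30 + 31 + 30 + 31 + 31 + 30 + 31 + 30 + 31 + 31 + 28 + 31 + 30 + 31 + 30 + 31 + 31 + 30 + 31 + 1 = 1005.

1005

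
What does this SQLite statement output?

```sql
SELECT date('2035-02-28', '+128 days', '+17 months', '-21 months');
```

Applying '+128 days' to 2035-02-28: counting 128 days forward gives 2035-07-06.
Adding +17 months to 2035-07-06 gives 2036-12-06.
Adding -21 months to 2036-12-06 gives 2035-03-06.

2035-03-06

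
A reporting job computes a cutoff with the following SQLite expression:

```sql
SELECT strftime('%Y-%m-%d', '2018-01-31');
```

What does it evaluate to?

2018-01-31

`%Y-%m-%d` extracts the ISO date: 2018-01-31.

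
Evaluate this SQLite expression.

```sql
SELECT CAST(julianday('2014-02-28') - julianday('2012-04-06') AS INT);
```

24 days remain in April 2012 after the 6th (30 − 6).
Full months from May 2012 through January 2014 contribute their day counts.
Then 28 days into February 2014.
Total: 24 + 31 + 30 + 31 + 31 + 30 + 31 + 30 + 31 + 31 + 28 + 31 + 30 + 31 + 30 + 31 + 31 + 30 + 31 + 30 + 31 + 31 + 28 = 693.

693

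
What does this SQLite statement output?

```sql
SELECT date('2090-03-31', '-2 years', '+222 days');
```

Adding -2 years to 2090-03-31 gives 2088-03-31.
Applying '+222 days' to 2088-03-31: counting 222 days forward gives 2088-11-08.

2088-11-08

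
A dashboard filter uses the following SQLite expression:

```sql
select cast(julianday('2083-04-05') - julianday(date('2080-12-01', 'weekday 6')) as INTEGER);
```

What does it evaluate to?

`weekday 6` advances to the next Saturday; 2080-12-01 is a Sunday, so it moves forward to 2080-12-07.
24 days remain in December 2080 after the 7th (31 − 7).
Full months from January 2081 through March 2083 contribute their day counts.
Then 5 days into April 2083.
Total: 24 + 31 + 28 + 31 + 30 + 31 + 30 + 31 + 31 + 30 + 31 + 30 + 31 + 31 + 28 + 31 + 30 + 31 + 30 + 31 + 31 + 30 + 31 + 30 + 31 + 31 + 28 + 31 + 5 = 849.

849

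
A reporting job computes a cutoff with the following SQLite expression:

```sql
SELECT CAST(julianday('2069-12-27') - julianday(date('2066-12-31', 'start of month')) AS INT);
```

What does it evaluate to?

`start of month` rewinds 2066-12-31 to 2066-12-01.
30 days remain in December 2066 after the 1st (31 − 1).
Full months from January 2067 through November 2069 contribute their day counts.
Then 27 days into December 2069.
Total: 30 + 31 + 28 + 31 + 30 + 31 + 30 + 31 + 31 + 30 + 31 + 30 + 31 + 31 + 29 + 31 + 30 + 31 + 30 + 31 + 31 + 30 + 31 + 30 + 31 + 31 + 28 + 31 + 30 + 31 + 30 + 31 + 31 + 30 + 31 + 30 + 27 = 1122.

1122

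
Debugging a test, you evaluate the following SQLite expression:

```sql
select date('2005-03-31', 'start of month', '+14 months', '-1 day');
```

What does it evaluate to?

2006-04-30

`start of month` rewinds 2005-03-31 to 2005-03-01.
Adding +14 months to 2005-03-01 gives 2006-05-01.
Going back 1 day from 2006-05-01 reaches 2006-04-30 (last day of April, 30 days).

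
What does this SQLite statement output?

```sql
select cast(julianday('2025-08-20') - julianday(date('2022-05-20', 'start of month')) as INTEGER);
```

`start of month` rewinds 2022-05-20 to 2022-05-01.
30 days remain in May 2022 after the 1st (31 − 1).
Full months from June 2022 through July 2025 contribute their day counts.
Then 20 days into August 2025.
Total: 30 + 30 + 31 + 31 + 30 + 31 + 30 + 31 + 31 + 28 + 31 + 30 + 31 + 30 + 31 + 31 + 30 + 31 + 30 + 31 + 31 + 29 + 31 + 30 + 31 + 30 + 31 + 31 + 30 + 31 + 30 + 31 + 31 + 28 + 31 + 30 + 31 + 30 + 31 + 20 = 1207.

1207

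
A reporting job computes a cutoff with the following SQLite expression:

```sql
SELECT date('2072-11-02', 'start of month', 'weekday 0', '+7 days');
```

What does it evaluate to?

`start of month` rewinds 2072-11-02 to 2072-11-01.
`weekday 0` advances to the next Sunday; 2072-11-01 is a Tuesday, so it moves forward to 2072-11-06.
Advancing 7 more days within November lands on 2072-11-13.

2072-11-13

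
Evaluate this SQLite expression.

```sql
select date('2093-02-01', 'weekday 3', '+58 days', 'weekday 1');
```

`weekday 3` advances to the next Wednesday; 2093-02-01 is a Sunday, so it moves forward to 2093-02-04.
Applying '+58 days' to 2093-02-04: counting 58 days forward gives 2093-04-03.
`weekday 1` advances to the next Monday; 2093-04-03 is a Friday, so it moves forward to 2093-04-06.

2093-04-06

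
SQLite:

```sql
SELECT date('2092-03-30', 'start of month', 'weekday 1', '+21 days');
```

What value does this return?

2092-03-24

`start of month` rewinds 2092-03-30 to 2092-03-01.
`weekday 1` advances to the next Monday; 2092-03-01 is a Saturday, so it moves forward to 2092-03-03.
Advancing 21 more days within March lands on 2092-03-24.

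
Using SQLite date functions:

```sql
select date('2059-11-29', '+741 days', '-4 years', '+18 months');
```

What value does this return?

Applying '+741 days' to 2059-11-29: counting 741 days forward gives 2061-12-09.
Adding -4 years to 2061-12-09 gives 2057-12-09.
Adding +18 months to 2057-12-09 gives 2059-06-09.

2059-06-09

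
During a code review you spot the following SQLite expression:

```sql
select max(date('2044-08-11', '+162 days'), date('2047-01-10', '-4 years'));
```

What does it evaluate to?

date('2044-08-11', '+162 days') → 2045-01-20.
date('2047-01-10', '-4 years') → 2043-01-10.
Later of the two is 2045-01-20.

2045-01-20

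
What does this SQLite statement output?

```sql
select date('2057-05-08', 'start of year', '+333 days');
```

`start of year` rewinds 2057-05-08 to 2057-01-01.
Applying '+333 days' to 2057-01-01: counting 333 days forward gives 2057-11-30.

2057-11-30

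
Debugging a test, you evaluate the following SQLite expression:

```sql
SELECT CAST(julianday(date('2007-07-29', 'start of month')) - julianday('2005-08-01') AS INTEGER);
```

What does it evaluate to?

699

`start of month` rewinds 2007-07-29 to 2007-07-01.
30 days remain in August 2005 after the 1st (31 − 1).
Full months from September 2005 through June 2007 contribute their day counts.
Then 1 day into July 2007.
Total: 30 + 30 + 31 + 30 + 31 + 31 + 28 + 31 + 30 + 31 + 30 + 31 + 31 + 30 + 31 + 30 + 31 + 31 + 28 + 31 + 30 + 31 + 30 + 1 = 699.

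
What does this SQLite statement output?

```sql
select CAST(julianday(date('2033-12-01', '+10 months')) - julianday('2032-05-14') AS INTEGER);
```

Adding +10 months to 2033-12-01 gives 2034-10-01.
17 days remain in May 2032 after the 14th (31 − 14).
Full months from June 2032 through September 2034 contribute their day counts.
Then 1 day into October 2034.
Total: 17 + 30 + 31 + 31 + 30 + 31 + 30 + 31 + 31 + 28 + 31 + 30 + 31 + 30 + 31 + 31 + 30 + 31 + 30 + 31 + 31 + 28 + 31 + 30 + 31 + 30 + 31 + 31 + 30 + 1 = 870.

870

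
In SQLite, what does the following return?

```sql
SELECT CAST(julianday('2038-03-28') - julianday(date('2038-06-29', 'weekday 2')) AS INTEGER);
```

`weekday 2` advances to the next Tuesday; 2038-06-29 is already a Tuesday, so it stays at 2038-06-29.
3 days remain in March 2038 after the 28th (31 − 28).
April 2038: 30 days.
May 2038: 31 days.
Then 29 days into June 2038.
Total: 3 + 30 + 31 + 29 = 93.
The subtraction is earlier − later, so the result is −93 → -93.

-93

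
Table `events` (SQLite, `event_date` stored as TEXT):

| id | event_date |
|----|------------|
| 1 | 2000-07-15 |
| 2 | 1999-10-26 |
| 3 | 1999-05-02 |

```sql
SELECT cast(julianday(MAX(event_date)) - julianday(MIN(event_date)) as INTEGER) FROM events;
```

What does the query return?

440

MIN = 1999-05-02, MAX = 2000-07-15.
29 days remain in May 1999 after the 2nd (31 − 2).
Full months from June 1999 through June 2000 contribute their day counts.
Then 15 days into July 2000.
Total: 29 + 30 + 31 + 31 + 30 + 31 + 30 + 31 + 31 + 29 + 31 + 30 + 31 + 30 + 15 = 440.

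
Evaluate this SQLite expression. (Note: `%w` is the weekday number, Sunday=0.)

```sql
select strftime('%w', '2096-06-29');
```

2096-06-29 is a Friday; with Sunday=0 that is 5.

5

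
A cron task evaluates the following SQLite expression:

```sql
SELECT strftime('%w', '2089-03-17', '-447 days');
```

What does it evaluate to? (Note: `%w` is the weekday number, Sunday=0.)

5

First apply '-447 days': 2089-03-17 → 2087-12-26.
2087-12-26 is a Friday; with Sunday=0 that is 5.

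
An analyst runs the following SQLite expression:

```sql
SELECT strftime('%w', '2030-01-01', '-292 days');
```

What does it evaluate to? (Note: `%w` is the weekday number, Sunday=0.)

First apply '-292 days': 2030-01-01 → 2029-03-15.
2029-03-15 is a Thursday; with Sunday=0 that is 4.

4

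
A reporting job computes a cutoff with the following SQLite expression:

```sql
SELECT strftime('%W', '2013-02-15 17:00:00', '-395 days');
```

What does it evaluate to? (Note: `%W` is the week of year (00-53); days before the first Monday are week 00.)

03

First apply '-395 days': 2013-02-15 17:00:00 → 2012-01-17 17:00:00.
2012-01-17 is a Tuesday. SQLite's %W counts Mondays since the year started; the result is 03.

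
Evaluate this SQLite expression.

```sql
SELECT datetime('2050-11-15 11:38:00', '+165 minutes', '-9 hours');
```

2050-11-15 05:23:00

165 minutes = 2h 45m; +165 minutes from 2050-11-15 11:38:00 is 2050-11-15 14:23:00.
-9 hours from 2050-11-15 14:23:00 is 2050-11-15 05:23:00.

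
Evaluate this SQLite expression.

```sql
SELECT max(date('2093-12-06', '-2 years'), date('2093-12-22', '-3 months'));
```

date('2093-12-06', '-2 years') → 2091-12-06.
date('2093-12-22', '-3 months') → 2093-09-22.
Later of the two is 2093-09-22.

2093-09-22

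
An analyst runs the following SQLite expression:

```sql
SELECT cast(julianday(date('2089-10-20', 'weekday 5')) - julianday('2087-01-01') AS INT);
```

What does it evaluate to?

1024

`weekday 5` advances to the next Friday; 2089-10-20 is a Thursday, so it moves forward to 2089-10-21.
30 days remain in January 2087 after the 1st (31 − 1).
Full months from February 2087 through September 2089 contribute their day counts.
Then 21 days into October 2089.
Total: 30 + 28 + 31 + 30 + 31 + 30 + 31 + 31 + 30 + 31 + 30 + 31 + 31 + 29 + 31 + 30 + 31 + 30 + 31 + 31 + 30 + 31 + 30 + 31 + 31 + 28 + 31 + 30 + 31 + 30 + 31 + 31 + 30 + 21 = 1024.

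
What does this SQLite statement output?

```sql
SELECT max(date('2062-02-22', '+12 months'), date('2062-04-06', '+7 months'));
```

date('2062-02-22', '+12 months') → 2063-02-22.
date('2062-04-06', '+7 months') → 2062-11-06.
Later of the two is 2063-02-22.

2063-02-22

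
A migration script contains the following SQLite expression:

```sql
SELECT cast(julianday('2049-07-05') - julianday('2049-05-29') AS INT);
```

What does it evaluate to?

37

2 days remain in May 2049 after the 29th (31 − 29).
June 2049: 30 days.
Then 5 days into July 2049.
Total: 2 + 30 + 5 = 37.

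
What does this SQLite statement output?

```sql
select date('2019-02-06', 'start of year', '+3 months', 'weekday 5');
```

2019-04-05

`start of year` rewinds 2019-02-06 to 2019-01-01.
Adding +3 months to 2019-01-01 gives 2019-04-01.
`weekday 5` advances to the next Friday; 2019-04-01 is a Monday, so it moves forward to 2019-04-05.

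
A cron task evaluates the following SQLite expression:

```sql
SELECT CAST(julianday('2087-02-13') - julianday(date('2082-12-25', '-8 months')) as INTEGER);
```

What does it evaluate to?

Adding -8 months to 2082-12-25 gives 2082-04-25.
5 days remain in April 2082 after the 25th (30 − 25).
Full months from May 2082 through January 2087 contribute their day counts.
Then 13 days into February 2087.
Total: 5 + 31 + 30 + 31 + 31 + 30 + 31 + 30 + 31 + 31 + 28 + 31 + 30 + 31 + 30 + 31 + 31 + 30 + 31 + 30 + 31 + 31 + 29 + 31 + 30 + 31 + 30 + 31 + 31 + 30 + 31 + 30 + 31 + 31 + 28 + 31 + 30 + 31 + 30 + 31 + 31 + 30 + 31 + 30 + 31 + 31 + 28 + 31 + 30 + 31 + 30 + 31 + 31 + 30 + 31 + 30 + 31 + 31 + 13 = 1755.

1755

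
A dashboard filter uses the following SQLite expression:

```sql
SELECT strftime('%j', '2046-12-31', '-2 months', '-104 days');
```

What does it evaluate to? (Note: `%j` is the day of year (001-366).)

First apply '-2 months', '-104 days': 2046-12-31 → 2046-07-19.
Day-of-year for 2046-07-19: days since 2046-01-01 inclusive = 200, zero-padded to 200.

200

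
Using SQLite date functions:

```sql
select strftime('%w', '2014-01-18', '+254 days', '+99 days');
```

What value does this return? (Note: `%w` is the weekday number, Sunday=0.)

2

First apply '+254 days', '+99 days': 2014-01-18 → 2015-01-06.
2015-01-06 is a Tuesday; with Sunday=0 that is 2.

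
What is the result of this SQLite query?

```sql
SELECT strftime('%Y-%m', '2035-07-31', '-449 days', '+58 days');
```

First apply '-449 days', '+58 days': 2035-07-31 → 2034-07-05.
`%Y-%m` extracts the year-month: 2034-07.

2034-07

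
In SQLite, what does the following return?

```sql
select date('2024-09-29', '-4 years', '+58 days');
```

2020-11-26

Adding -4 years to 2024-09-29 gives 2020-09-29.
Applying '+58 days' to 2020-09-29: counting 58 days forward gives 2020-11-26.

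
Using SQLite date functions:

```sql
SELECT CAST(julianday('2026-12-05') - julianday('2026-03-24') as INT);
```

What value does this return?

7 days remain in March 2026 after the 24th (31 − 24).
Full months from April 2026 through November 2026 contribute their day counts.
Then 5 days into December 2026.
Total: 7 + 30 + 31 + 30 + 31 + 31 + 30 + 31 + 30 + 5 = 256.

256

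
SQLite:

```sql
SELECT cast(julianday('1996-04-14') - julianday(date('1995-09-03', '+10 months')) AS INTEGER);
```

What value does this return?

-80

Adding +10 months to 1995-09-03 gives 1996-07-03.
16 days remain in April 1996 after the 14th (30 − 14).
May 1996: 31 days.
June 1996: 30 days.
Then 3 days into July 1996.
Total: 16 + 31 + 30 + 3 = 80.
The subtraction is earlier − later, so the result is −80 → -80.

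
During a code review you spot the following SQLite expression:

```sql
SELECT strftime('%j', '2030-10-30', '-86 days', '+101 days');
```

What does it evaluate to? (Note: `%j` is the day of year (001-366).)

First apply '-86 days', '+101 days': 2030-10-30 → 2030-11-14.
Day-of-year for 2030-11-14: days since 2030-01-01 inclusive = 318, zero-padded to 318.

318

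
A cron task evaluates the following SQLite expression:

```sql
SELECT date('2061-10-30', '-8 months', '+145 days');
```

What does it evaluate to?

Adding -8 months to 2061-10-30 targets 2061-02-30. February 2061 has only 28 days, so SQLite normalizes the 2-day overflow forward to 2061-03-02.
Applying '+145 days' to 2061-03-02: counting 145 days forward gives 2061-07-25.

2061-07-25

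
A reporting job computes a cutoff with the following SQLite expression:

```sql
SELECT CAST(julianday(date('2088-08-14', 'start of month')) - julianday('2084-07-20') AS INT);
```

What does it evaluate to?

`start of month` rewinds 2088-08-14 to 2088-08-01.
11 days remain in July 2084 after the 20th (31 − 20).
Full months from August 2084 through July 2088 contribute their day counts.
Then 1 day into August 2088.
Total: 11 + 31 + 30 + 31 + 30 + 31 + 31 + 28 + 31 + 30 + 31 + 30 + 31 + 31 + 30 + 31 + 30 + 31 + 31 + 28 + 31 + 30 + 31 + 30 + 31 + 31 + 30 + 31 + 30 + 31 + 31 + 28 + 31 + 30 + 31 + 30 + 31 + 31 + 30 + 31 + 30 + 31 + 31 + 29 + 31 + 30 + 31 + 30 + 31 + 1 = 1473.

1473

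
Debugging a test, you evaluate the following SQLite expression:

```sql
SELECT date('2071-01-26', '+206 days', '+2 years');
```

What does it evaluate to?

2073-08-20

Applying '+206 days' to 2071-01-26: counting 206 days forward gives 2071-08-20.
Adding +2 years to 2071-08-20 gives 2073-08-20.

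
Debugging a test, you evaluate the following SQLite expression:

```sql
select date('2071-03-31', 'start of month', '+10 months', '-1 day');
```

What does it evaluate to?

`start of month` rewinds 2071-03-31 to 2071-03-01.
Adding +10 months to 2071-03-01 gives 2072-01-01.
Going back 1 day from 2072-01-01 reaches 2071-12-31 (last day of December, 31 days).

2071-12-31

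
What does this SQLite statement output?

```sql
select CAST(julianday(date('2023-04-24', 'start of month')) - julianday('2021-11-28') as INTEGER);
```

489

`start of month` rewinds 2023-04-24 to 2023-04-01.
2 days remain in November 2021 after the 28th (30 − 28).
Full months from December 2021 through March 2023 contribute their day counts.
Then 1 day into April 2023.
Total: 2 + 31 + 31 + 28 + 31 + 30 + 31 + 30 + 31 + 31 + 30 + 31 + 30 + 31 + 31 + 28 + 31 + 1 = 489.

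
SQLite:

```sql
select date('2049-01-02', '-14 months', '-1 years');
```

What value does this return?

2046-11-02

Adding -14 months to 2049-01-02 gives 2047-11-02.
Adding -1 year to 2047-11-02 gives 2046-11-02.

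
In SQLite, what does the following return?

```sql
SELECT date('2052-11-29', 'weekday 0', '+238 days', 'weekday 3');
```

`weekday 0` advances to the next Sunday; 2052-11-29 is a Friday, so it moves forward to 2052-12-01.
Applying '+238 days' to 2052-12-01: counting 238 days forward gives 2053-07-27.
`weekday 3` advances to the next Wednesday; 2053-07-27 is a Sunday, so it moves forward to 2053-07-30.

2053-07-30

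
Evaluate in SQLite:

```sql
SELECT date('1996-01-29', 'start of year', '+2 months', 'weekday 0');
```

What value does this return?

`start of year` rewinds 1996-01-29 to 1996-01-01.
Adding +2 months to 1996-01-01 gives 1996-03-01.
`weekday 0` advances to the next Sunday; 1996-03-01 is a Friday, so it moves forward to 1996-03-03.

1996-03-03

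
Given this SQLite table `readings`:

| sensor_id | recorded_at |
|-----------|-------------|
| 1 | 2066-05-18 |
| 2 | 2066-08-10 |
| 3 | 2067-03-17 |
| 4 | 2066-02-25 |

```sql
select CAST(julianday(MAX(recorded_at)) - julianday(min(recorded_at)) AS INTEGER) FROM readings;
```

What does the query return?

MIN = 2066-02-25, MAX = 2067-03-17.
3 days remain in February 2066 after the 25th (28 − 25).
Full months from March 2066 through February 2067 contribute their day counts.
Then 17 days into March 2067.
Total: 3 + 31 + 30 + 31 + 30 + 31 + 31 + 30 + 31 + 30 + 31 + 31 + 28 + 17 = 385.

385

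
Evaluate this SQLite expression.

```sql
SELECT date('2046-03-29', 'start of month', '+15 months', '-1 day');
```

`start of month` rewinds 2046-03-29 to 2046-03-01.
Adding +15 months to 2046-03-01 gives 2047-06-01.
Going back 1 day from 2047-06-01 reaches 2047-05-31 (last day of May, 31 days).

2047-05-31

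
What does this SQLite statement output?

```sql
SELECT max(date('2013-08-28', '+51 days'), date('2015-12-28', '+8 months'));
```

2016-08-28

date('2013-08-28', '+51 days') → 2013-10-18.
date('2015-12-28', '+8 months') → 2016-08-28.
Later of the two is 2016-08-28.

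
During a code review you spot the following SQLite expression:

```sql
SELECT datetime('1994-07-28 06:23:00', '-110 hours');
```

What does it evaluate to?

-110 hours from 1994-07-28 06:23:00 is 1994-07-23 16:23:00 (crosses midnight).

1994-07-23 16:23:00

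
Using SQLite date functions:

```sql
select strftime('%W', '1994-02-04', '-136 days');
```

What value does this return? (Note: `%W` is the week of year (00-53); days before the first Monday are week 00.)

First apply '-136 days': 1994-02-04 → 1993-09-21.
1993-09-21 is a Tuesday. SQLite's %W counts Mondays since the year started; the result is 38.

38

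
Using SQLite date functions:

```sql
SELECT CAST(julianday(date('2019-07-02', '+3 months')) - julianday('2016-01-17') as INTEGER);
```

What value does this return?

1354

Adding +3 months to 2019-07-02 gives 2019-10-02.
14 days remain in January 2016 after the 17th (31 − 17).
Full months from February 2016 through September 2019 contribute their day counts.
Then 2 days into October 2019.
Total: 14 + 29 + 31 + 30 + 31 + 30 + 31 + 31 + 30 + 31 + 30 + 31 + 31 + 28 + 31 + 30 + 31 + 30 + 31 + 31 + 30 + 31 + 30 + 31 + 31 + 28 + 31 + 30 + 31 + 30 + 31 + 31 + 30 + 31 + 30 + 31 + 31 + 28 + 31 + 30 + 31 + 30 + 31 + 31 + 30 + 2 = 1354.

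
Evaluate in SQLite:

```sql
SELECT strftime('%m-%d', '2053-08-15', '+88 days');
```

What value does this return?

11-11

First apply '+88 days': 2053-08-15 → 2053-11-11.
`%m-%d` extracts the month-day: 11-11.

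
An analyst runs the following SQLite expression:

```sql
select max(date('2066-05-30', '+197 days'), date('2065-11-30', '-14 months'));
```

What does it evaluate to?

date('2066-05-30', '+197 days') → 2066-12-13.
date('2065-11-30', '-14 months') → 2064-09-30.
Later of the two is 2066-12-13.

2066-12-13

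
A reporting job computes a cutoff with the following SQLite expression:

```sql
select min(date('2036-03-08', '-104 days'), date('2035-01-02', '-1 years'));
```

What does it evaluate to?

2034-01-02

date('2036-03-08', '-104 days') → 2035-11-25.
date('2035-01-02', '-1 years') → 2034-01-02.
Earlier of the two is 2034-01-02.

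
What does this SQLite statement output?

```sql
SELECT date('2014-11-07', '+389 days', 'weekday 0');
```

Applying '+389 days' to 2014-11-07: counting 389 days forward gives 2015-12-01.
`weekday 0` advances to the next Sunday; 2015-12-01 is a Tuesday, so it moves forward to 2015-12-06.

2015-12-06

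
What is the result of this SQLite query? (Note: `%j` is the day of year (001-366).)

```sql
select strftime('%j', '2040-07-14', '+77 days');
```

First apply '+77 days': 2040-07-14 → 2040-09-29.
Day-of-year for 2040-09-29: days since 2040-01-01 inclusive = 273, zero-padded to 273.

273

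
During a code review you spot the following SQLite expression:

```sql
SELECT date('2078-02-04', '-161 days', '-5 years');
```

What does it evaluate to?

2072-08-27

Applying '-161 days' to 2078-02-04: counting 161 days back gives 2077-08-27.
Adding -5 years to 2077-08-27 gives 2072-08-27.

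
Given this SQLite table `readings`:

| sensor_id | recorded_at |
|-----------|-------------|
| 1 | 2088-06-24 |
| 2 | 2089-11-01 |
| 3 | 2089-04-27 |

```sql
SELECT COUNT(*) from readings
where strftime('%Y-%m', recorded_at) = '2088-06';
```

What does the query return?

Rows with year-month 2088-06: 2088-06-24 → 1.

1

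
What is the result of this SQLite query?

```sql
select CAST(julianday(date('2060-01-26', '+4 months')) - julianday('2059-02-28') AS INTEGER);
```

Adding +4 months to 2060-01-26 gives 2060-05-26.
0 days remain in February 2059 after the 28th (28 − 28).
Full months from March 2059 through April 2060 contribute their day counts.
Then 26 days into May 2060.
Total: 0 + 31 + 30 + 31 + 30 + 31 + 31 + 30 + 31 + 30 + 31 + 31 + 29 + 31 + 30 + 26 = 453.

453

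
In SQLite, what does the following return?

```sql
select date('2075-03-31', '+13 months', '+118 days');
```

Adding +13 months to 2075-03-31 targets 2076-04-31. April 2076 has only 30 days, so SQLite normalizes the 1-day overflow forward to 2076-05-01.
Applying '+118 days' to 2076-05-01: counting 118 days forward gives 2076-08-27.

2076-08-27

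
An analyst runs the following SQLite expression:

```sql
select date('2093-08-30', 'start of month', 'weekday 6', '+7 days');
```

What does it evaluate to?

2093-08-08

`start of month` rewinds 2093-08-30 to 2093-08-01.
`weekday 6` advances to the next Saturday; 2093-08-01 is already a Saturday, so it stays at 2093-08-01.
Advancing 7 more days within August lands on 2093-08-08.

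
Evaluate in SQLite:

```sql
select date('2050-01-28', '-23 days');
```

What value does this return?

2050-01-05

Going back 23 days within January lands on 2050-01-05.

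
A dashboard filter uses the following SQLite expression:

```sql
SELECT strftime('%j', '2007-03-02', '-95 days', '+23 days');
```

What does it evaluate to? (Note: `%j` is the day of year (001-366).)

354

First apply '-95 days', '+23 days': 2007-03-02 → 2006-12-20.
Day-of-year for 2006-12-20: days since 2006-01-01 inclusive = 354, zero-padded to 354.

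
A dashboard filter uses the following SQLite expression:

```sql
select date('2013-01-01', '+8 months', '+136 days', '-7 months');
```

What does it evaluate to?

2013-06-15

Adding +8 months to 2013-01-01 gives 2013-09-01.
Applying '+136 days' to 2013-09-01: counting 136 days forward gives 2014-01-15.
Adding -7 months to 2014-01-15 gives 2013-06-15.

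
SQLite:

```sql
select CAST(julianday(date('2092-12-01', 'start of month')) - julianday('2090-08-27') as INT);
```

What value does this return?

827

`start of month` rewinds 2092-12-01 to 2092-12-01.
4 days remain in August 2090 after the 27th (31 − 27).
Full months from September 2090 through November 2092 contribute their day counts.
Then 1 day into December 2092.
Total: 4 + 30 + 31 + 30 + 31 + 31 + 28 + 31 + 30 + 31 + 30 + 31 + 31 + 30 + 31 + 30 + 31 + 31 + 29 + 31 + 30 + 31 + 30 + 31 + 31 + 30 + 31 + 30 + 1 = 827.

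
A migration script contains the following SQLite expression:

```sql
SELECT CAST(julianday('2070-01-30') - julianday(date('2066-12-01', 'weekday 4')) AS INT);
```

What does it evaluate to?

`weekday 4` advances to the next Thursday; 2066-12-01 is a Wednesday, so it moves forward to 2066-12-02.
29 days remain in December 2066 after the 2nd (31 − 2).
Full months from January 2067 through December 2069 contribute their day counts.
Then 30 days into January 2070.
Total: 29 + 31 + 28 + 31 + 30 + 31 + 30 + 31 + 31 + 30 + 31 + 30 + 31 + 31 + 29 + 31 + 30 + 31 + 30 + 31 + 31 + 30 + 31 + 30 + 31 + 31 + 28 + 31 + 30 + 31 + 30 + 31 + 31 + 30 + 31 + 30 + 31 + 30 = 1155.

1155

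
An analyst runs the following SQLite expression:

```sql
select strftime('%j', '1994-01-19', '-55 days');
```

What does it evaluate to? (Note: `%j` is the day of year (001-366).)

329

First apply '-55 days': 1994-01-19 → 1993-11-25.
Day-of-year for 1993-11-25: days since 1993-01-01 inclusive = 329, zero-padded to 329.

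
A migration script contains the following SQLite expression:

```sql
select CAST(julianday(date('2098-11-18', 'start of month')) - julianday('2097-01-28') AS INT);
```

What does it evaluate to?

642

`start of month` rewinds 2098-11-18 to 2098-11-01.
3 days remain in January 2097 after the 28th (31 − 28).
Full months from February 2097 through October 2098 contribute their day counts.
Then 1 day into November 2098.
Total: 3 + 28 + 31 + 30 + 31 + 30 + 31 + 31 + 30 + 31 + 30 + 31 + 31 + 28 + 31 + 30 + 31 + 30 + 31 + 31 + 30 + 31 + 1 = 642.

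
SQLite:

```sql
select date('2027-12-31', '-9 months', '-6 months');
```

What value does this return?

Adding -9 months to 2027-12-31 gives 2027-03-31.
Adding -6 months to 2027-03-31 targets 2026-09-31. September 2026 has only 30 days, so SQLite normalizes the 1-day overflow forward to 2026-10-01.

2026-10-01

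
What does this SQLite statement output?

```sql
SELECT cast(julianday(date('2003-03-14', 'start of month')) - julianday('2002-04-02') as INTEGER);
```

333

`start of month` rewinds 2003-03-14 to 2003-03-01.
28 days remain in April 2002 after the 2nd (30 − 2).
Full months from May 2002 through February 2003 contribute their day counts.
Then 1 day into March 2003.
Total: 28 + 31 + 30 + 31 + 31 + 30 + 31 + 30 + 31 + 31 + 28 + 1 = 333.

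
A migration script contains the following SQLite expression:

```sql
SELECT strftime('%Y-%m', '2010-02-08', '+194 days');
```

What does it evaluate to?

First apply '+194 days': 2010-02-08 → 2010-08-21.
`%Y-%m` extracts the year-month: 2010-08.

2010-08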